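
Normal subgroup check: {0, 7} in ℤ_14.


H = {0, 7} in ℤ_14
ℤ_14 is abelian; every subgroup of an abelian group is normal

Yes, normal subgroup


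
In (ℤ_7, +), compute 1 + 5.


Operation: addition mod 7
1 + 5 = (a + b) mod 7 with a = 1, b = 5

1 + 5 = 6


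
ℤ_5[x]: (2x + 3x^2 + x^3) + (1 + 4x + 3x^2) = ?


Add coefficients mod 5:
x^0: 0 + 1 = 1 (mod 5)
x^1: 2 + 4 = 1 (mod 5)
x^2: 3 + 3 = 1 (mod 5)
x^3: 1 + 0 = 1 (mod 5)
Result: 1 + x + x^2 + x^3

f + g = 1 + x + x^2 + x^3


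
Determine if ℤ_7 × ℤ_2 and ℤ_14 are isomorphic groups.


Comparing ℤ_7 × ℤ_2 and ℤ_14:
gcd(7,2) = 1, so ℤ_7 × ℤ_2 ≅ ℤ_14 (CRT)

Yes, ℤ_7 × ℤ_2 ≅ ℤ_14


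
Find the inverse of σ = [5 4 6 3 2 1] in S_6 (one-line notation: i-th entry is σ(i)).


To find σ⁻¹, swap domain and range:
σ(1) = 5 → σ⁻¹(5) = 1
σ(2) = 4 → σ⁻¹(4) = 2
σ(3) = 6 → σ⁻¹(6) = 3
σ(4) = 3 → σ⁻¹(3) = 4
σ(5) = 2 → σ⁻¹(2) = 5
σ(6) = 1 → σ⁻¹(1) = 6

σ⁻¹ = [6 5 4 2 1 3]


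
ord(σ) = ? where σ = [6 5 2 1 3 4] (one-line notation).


Cycle decomposition: (1 6 4) (2 5 3)
Cycle lengths: 3, 3
Order = lcm(3, 3) = 3

ord(σ) = 3


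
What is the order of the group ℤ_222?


ℤ_n has n elements.

|ℤ_222| = 222


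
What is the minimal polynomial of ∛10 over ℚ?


∛10 satisfies x³ - 10 = 0, irreducible over ℚ (no rational root; 10 is not a perfect cube)

Minimal polynomial: x³ - 10


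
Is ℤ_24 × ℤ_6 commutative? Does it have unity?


Direct product ring; commutative with unity (1,1); but (1,0)·(0,1) = (0,0) gives zero divisors, so not an integral domain
Commutative: Yes
Integral domain: No
Has unity: Yes

ℤ_24 × ℤ_6: Commutative=Yes, Unity=Yes


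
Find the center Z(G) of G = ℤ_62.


Z(G) = {g ∈ G | gx = xg for all x ∈ G}
ℤ_62 is abelian, so Z(G) = G

Z(ℤ_62) = ℤ_62


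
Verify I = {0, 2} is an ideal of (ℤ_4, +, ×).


Check ideal conditions for I = {0, 2} in ℤ_4:
(1) I is an additive subgroup? Yes
(2) For r ∈ ℤ_4 and a ∈ I: r·a ∈ I? Yes

Yes, I is an ideal of ℤ_4


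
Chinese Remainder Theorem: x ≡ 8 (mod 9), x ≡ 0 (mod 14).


m₁ = 9, m₂ = 14, gcd = 1, so CRT applies. M = m₁·m₂ = 126
Let M₁ = M/m₁ = 14, M₂ = M/m₂ = 9
Find y₁ ≡ M₁⁻¹ (mod m₁): 14⁻¹ ≡ 2 (mod 9)
Find y₂ ≡ M₂⁻¹ (mod m₂): 9⁻¹ ≡ 11 (mod 14)
x = a₁·M₁·y₁ + a₂·M₂·y₂ = 8·14·2 + 0·9·11 = 224
Reduce mod 126: x ≡ 98
Check: 98 mod 9 = 8 ✓, 98 mod 14 = 0 ✓

x ≡ 98 (mod 126)


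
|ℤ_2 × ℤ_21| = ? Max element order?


|ℤ_2 × ℤ_21| = 2 × 21 = 42
Max element order = lcm(2,21) = 42
Cyclic? Yes (gcd=1)

|ℤ_2×ℤ_21| = 42, max element order = 42


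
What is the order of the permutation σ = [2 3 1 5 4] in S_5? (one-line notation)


Cycle decomposition: (1 2 3) (4 5)
Cycle lengths: 3, 2
Order = lcm(3, 2) = 6

ord(σ) = 6


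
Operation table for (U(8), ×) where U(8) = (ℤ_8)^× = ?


Elements: {1, 3, 5, 7}
Operation: multiplication mod 8
Entry (a, b) = (a × b) mod 8

Cayley table:
  | 1 | 3 | 5 | 7
1 | 1 | 3 | 5 | 7
3 | 3 | 1 | 7 | 5
5 | 5 | 7 | 1 | 3
7 | 7 | 5 | 3 | 1


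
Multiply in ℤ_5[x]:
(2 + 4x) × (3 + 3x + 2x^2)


Expand and collect like terms; reduce coefficients mod 5:
x^0: 2·3 = 6 ≡ 1 (mod 5)
x^1: 2·3 + 4·3 = 18 ≡ 3 (mod 5)
x^2: 2·2 + 4·3 = 16 ≡ 1 (mod 5)
x^3: 4·2 = 8 ≡ 3 (mod 5)
Result: 1 + 3x + x^2 + 3x^3

f · g = 1 + 3x + x^2 + 3x^3


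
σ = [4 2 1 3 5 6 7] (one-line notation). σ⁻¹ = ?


To find σ⁻¹, swap domain and range:
σ(1) = 4 → σ⁻¹(4) = 1
σ(2) = 2 → σ⁻¹(2) = 2
σ(3) = 1 → σ⁻¹(1) = 3
σ(4) = 3 → σ⁻¹(3) = 4
σ(5) = 5 → σ⁻¹(5) = 5
σ(6) = 6 → σ⁻¹(6) = 6
σ(7) = 7 → σ⁻¹(7) = 7

σ⁻¹ = [3 2 4 1 5 6 7]


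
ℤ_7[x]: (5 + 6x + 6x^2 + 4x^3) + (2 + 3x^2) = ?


Add coefficients mod 7:
x^0: 5 + 2 = 0 (mod 7)
x^1: 6 + 0 = 6 (mod 7)
x^2: 6 + 3 = 2 (mod 7)
x^3: 4 + 0 = 4 (mod 7)
Result: 6x + 2x^2 + 4x^3

f + g = 6x + 2x^2 + 4x^3


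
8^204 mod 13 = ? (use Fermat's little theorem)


Fermat's little theorem: if p is prime and gcd(a,p)=1, then a^(p-1) ≡ 1 (mod p)
p = 13 is prime, gcd(8,13) = 1
Reduce exponent: 204 mod 12 = 0
So 8^204 ≡ 8^0 (mod 13)
8^0 = 1

8^204 ≡ 1 (mod 13)


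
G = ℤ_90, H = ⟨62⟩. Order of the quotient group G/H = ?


|⟨62⟩| = n / gcd(62, 90) = 90 / 2 = 45
H is normal (ℤ_90 is abelian).
|G/H| = |G| / |H| = 90 / 45 = 2

|G/H| = 2


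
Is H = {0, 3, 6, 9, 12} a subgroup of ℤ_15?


Subgroup test for H = {0, 3, 6, 9, 12} in (ℤ_15, +):
(1) 0 ∈ H? Yes
(2) Closure: for all a,b ∈ H, (a+b) mod 15 ∈ H? Yes
(3) Inverses: for all a ∈ H, -a mod 15 ∈ H? Yes

Yes, H is a subgroup of ℤ_15


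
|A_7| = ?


|A_n| = n!/2 (even permutations)
|A_7| = 7!/2 = 5040/2 = 2520

|A_7| = 2520


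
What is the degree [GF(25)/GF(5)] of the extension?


GF(25) = GF(5^2), so the extension degree is 2

[GF(25)/GF(5)] = 2


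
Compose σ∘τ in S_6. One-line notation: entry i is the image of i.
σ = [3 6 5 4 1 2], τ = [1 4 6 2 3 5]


σ∘τ: apply τ first, then σ
1 →τ 1 →σ 3
2 →τ 4 →σ 4
3 →τ 6 →σ 2
4 →τ 2 →σ 6
5 →τ 3 →σ 5
6 →τ 5 →σ 1

σ∘τ = [3 4 2 6 5 1]


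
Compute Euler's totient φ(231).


Factor n: 231 = 3 × 7 × 11
φ(n) = n · ∏(1 - 1/p) over distinct primes p | n
φ(231) = 231 · (1 - 1/3) · (1 - 1/7) · (1 - 1/11) = 120

φ(231) = 120


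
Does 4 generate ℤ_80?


g generates ℤ_n iff gcd(g, n) = 1
gcd(4, 80) = 4
Since gcd = 4 ≠ 1, ⟨4⟩ has order 20 < 80, so 4 is not a generator.

No, 4 does not generate ℤ_80


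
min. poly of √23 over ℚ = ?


√23 satisfies x² - 23 = 0, irreducible over ℚ since 23 is squarefree

Minimal polynomial: x² - 23


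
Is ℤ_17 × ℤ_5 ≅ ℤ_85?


Comparing ℤ_17 × ℤ_5 and ℤ_85:
gcd(17,5) = 1, so ℤ_17 × ℤ_5 ≅ ℤ_85 (CRT)

Yes, ℤ_17 × ℤ_5 ≅ ℤ_85


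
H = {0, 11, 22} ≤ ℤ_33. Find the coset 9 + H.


9 + H = {9 + h (mod 33) : h ∈ H}
9+0=9, 9+11=20, 9+22=31

9 + H = {9, 20, 31}


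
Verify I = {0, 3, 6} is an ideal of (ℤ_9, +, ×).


Check ideal conditions for I = {0, 3, 6} in ℤ_9:
(1) I is an additive subgroup? Yes
(2) For r ∈ ℤ_9 and a ∈ I: r·a ∈ I? Yes

Yes, I is an ideal of ℤ_9


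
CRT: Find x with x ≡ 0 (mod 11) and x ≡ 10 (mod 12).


m₁ = 11, m₂ = 12, gcd = 1, so CRT applies. M = m₁·m₂ = 132
Let M₁ = M/m₁ = 12, M₂ = M/m₂ = 11
Find y₁ ≡ M₁⁻¹ (mod m₁): 12⁻¹ ≡ 1 (mod 11)
Find y₂ ≡ M₂⁻¹ (mod m₂): 11⁻¹ ≡ 11 (mod 12)
x = a₁·M₁·y₁ + a₂·M₂·y₂ = 0·12·1 + 10·11·11 = 1210
Reduce mod 132: x ≡ 22
Check: 22 mod 11 = 0 ✓, 22 mod 12 = 10 ✓

x ≡ 22 (mod 132)


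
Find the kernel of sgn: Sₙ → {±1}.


Kernel = preimage of identity
ker(sgn) = even permutations = Aₙ

ker(sgn) = Aₙ


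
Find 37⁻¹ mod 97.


Use the extended Euclidean algorithm to write 1 = 37·s + 97·t; then s mod 97 is the inverse.
Euclidean algorithm:
  37 = 0·97 + 37
  97 = 2·37 + 23
  37 = 1·23 + 14
  23 = 1·14 + 9
  14 = 1·9 + 5
  9 = 1·5 + 4
  5 = 1·4 + 1
  4 = 4·1 + 0
gcd(37,97) = 1
Back-substitution gives: 37·(21) + 97·(-8) = 1
So 37⁻¹ ≡ 21 ≡ 21 (mod 97)
Check: 37 × 21 = 777 ≡ 1 (mod 97) ✓

37⁻¹ ≡ 21 (mod 97)


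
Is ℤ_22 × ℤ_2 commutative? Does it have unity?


Direct product ring; commutative with unity (1,1); but (1,0)·(0,1) = (0,0) gives zero divisors, so not an integral domain
Commutative: Yes
Integral domain: No
Has unity: Yes

ℤ_22 × ℤ_2: Commutative=Yes, Unity=Yes


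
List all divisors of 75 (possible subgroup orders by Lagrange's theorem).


Lagrange's theorem: |H| divides |G|
|G| = 75
Divisors of 75: 1, 3, 5, 15, 25, 75

Possible subgroup orders: {1, 3, 5, 15, 25, 75}


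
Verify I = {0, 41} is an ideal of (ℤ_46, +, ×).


Check ideal conditions for I = {0, 41} in ℤ_46:
(1) I is an additive subgroup? No
(2) For r ∈ ℤ_46 and a ∈ I: r·a ∈ I? No  [counterexample: r=2, a=41, r·a mod 46 = 36 ∉ I]

No, I is not an ideal of ℤ_46


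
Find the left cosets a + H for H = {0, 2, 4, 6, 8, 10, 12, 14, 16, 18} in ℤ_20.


H = {0, 2, 4, 6, 8, 10, 12, 14, 16, 18}, |H| = 10
Number of cosets = |G|/|H| = 20/10 = 2
0 + H = {0, 2, 4, 6, 8, 10, 12, 14, 16, 18}
1 + H = {1, 3, 5, 7, 9, 11, 13, 15, 17, 19}

Cosets: 0+H={0,2,4,6,8,10,12,14,16,18}; 1+H={1,3,5,7,9,11,13,15,17,19}


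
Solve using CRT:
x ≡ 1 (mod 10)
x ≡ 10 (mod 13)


m₁ = 10, m₂ = 13, gcd = 1, so CRT applies. M = m₁·m₂ = 130
Let M₁ = M/m₁ = 13, M₂ = M/m₂ = 10
Find y₁ ≡ M₁⁻¹ (mod m₁): 13⁻¹ ≡ 7 (mod 10)
Find y₂ ≡ M₂⁻¹ (mod m₂): 10⁻¹ ≡ 4 (mod 13)
x = a₁·M₁·y₁ + a₂·M₂·y₂ = 1·13·7 + 10·10·4 = 491
Reduce mod 130: x ≡ 101
Check: 101 mod 10 = 1 ✓, 101 mod 13 = 10 ✓

x ≡ 101 (mod 130)


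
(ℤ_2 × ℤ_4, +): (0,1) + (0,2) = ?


Operation: componentwise addition mod (2, 4)
(0,1) + (0,2) = ((a₁+b₁) mod 2, (a₂+b₂) mod 4) with a = (0,1), b = (0,2)

(0,1) + (0,2) = (0,3)


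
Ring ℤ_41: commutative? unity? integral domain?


ℤ_41 is a commutative ring with unity 1; 41 is prime, so ℤ_41 is a field (hence an integral domain)
Commutative: Yes
Integral domain: Yes
Has unity: Yes

ℤ_41: Commutative=Yes, Unity=Yes


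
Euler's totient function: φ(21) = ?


φ(n) = count of k ∈ {1,...,n} with gcd(k,n)=1
Coprimes to 21: {1, 2, 4, 5, 8, 10, 11, 13, 16, 17, 19, 20}
Count: 12

φ(21) = 12


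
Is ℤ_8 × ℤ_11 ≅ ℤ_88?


Comparing ℤ_8 × ℤ_11 and ℤ_88:
gcd(8,11) = 1, so ℤ_8 × ℤ_11 ≅ ℤ_88 (CRT)

Yes, ℤ_8 × ℤ_11 ≅ ℤ_88


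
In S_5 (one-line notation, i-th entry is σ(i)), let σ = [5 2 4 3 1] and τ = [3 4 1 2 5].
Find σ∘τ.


σ∘τ: apply τ first, then σ
1 →τ 3 →σ 4
2 →τ 4 →σ 3
3 →τ 1 →σ 5
4 →τ 2 →σ 2
5 →τ 5 →σ 1

σ∘τ = [4 3 5 2 1]


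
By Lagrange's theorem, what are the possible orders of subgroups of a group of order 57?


Lagrange's theorem: |H| divides |G|
|G| = 57
Divisors of 57: 1, 3, 19, 57

Possible subgroup orders: {1, 3, 19, 57}


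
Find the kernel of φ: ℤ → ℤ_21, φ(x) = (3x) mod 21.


Kernel = preimage of identity
ker(φ) = {x ∈ ℤ : 3x ≡ 0 (mod 21)}. gcd(3,21) = 3, so 3x ≡ 0 (mod 21) ⟺ x ≡ 0 (mod 21/3 = 7). Hence ker(φ) = 7ℤ

ker(φ) = 7ℤ


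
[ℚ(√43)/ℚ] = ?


√43 has minimal polynomial x² - 43 (irreducible over ℚ since 43 is squarefree)

[ℚ(√43)/ℚ] = 2


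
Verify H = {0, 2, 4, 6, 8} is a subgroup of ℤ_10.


Subgroup test for H = {0, 2, 4, 6, 8} in (ℤ_10, +):
(1) 0 ∈ H? Yes
(2) Closure: for all a,b ∈ H, (a+b) mod 10 ∈ H? Yes
(3) Inverses: for all a ∈ H, -a mod 10 ∈ H? Yes

Yes, H is a subgroup of ℤ_10


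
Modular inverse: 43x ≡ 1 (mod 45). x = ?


Use the extended Euclidean algorithm to write 1 = 43·s + 45·t; then s mod 45 is the inverse.
Euclidean algorithm:
  43 = 0·45 + 43
  45 = 1·43 + 2
  43 = 21·2 + 1
  2 = 2·1 + 0
gcd(43,45) = 1
Back-substitution gives: 43·(22) + 45·(-21) = 1
So 43⁻¹ ≡ 22 ≡ 22 (mod 45)
Check: 43 × 22 = 946 ≡ 1 (mod 45) ✓

43⁻¹ ≡ 22 (mod 45)


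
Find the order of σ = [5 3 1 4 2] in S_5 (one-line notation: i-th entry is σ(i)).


Cycle decomposition: (1 5 2 3)
Cycle lengths: 4
Order = lcm(4) = 4

ord(σ) = 4


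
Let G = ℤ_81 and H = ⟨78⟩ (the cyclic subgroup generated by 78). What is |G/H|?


|⟨78⟩| = n / gcd(78, 81) = 81 / 3 = 27
H is normal (ℤ_81 is abelian).
|G/H| = |G| / |H| = 81 / 27 = 3

|G/H| = 3


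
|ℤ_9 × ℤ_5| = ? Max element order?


|ℤ_9 × ℤ_5| = 9 × 5 = 45
Max element order = lcm(9,5) = 45
Cyclic? Yes (gcd=1)

|ℤ_9×ℤ_5| = 45, max element order = 45


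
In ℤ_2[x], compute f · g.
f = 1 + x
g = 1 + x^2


Expand and collect like terms; reduce coefficients mod 2:
x^0: 1·1 = 1 ≡ 1 (mod 2)
x^1: 1·0 + 1·1 = 1 ≡ 1 (mod 2)
x^2: 1·1 + 1·0 = 1 ≡ 1 (mod 2)
x^3: 1·1 = 1 ≡ 1 (mod 2)
Result: 1 + x + x^2 + x^3

f · g = 1 + x + x^2 + x^3


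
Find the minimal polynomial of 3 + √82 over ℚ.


Let α = 3 + √82. Then α - 3 = √82, so (α - 3)² = 82, giving α² - 6α - 73 = 0. Degree 2 and α ∉ ℚ, so this is the minimal polynomial.

Minimal polynomial: x² - 6x - 73


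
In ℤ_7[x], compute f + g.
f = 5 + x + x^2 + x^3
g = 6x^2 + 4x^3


Add coefficients mod 7:
x^0: 5 + 0 = 5 (mod 7)
x^1: 1 + 0 = 1 (mod 7)
x^2: 1 + 6 = 0 (mod 7)
x^3: 1 + 4 = 5 (mod 7)
Result: 5 + x + 5x^3

f + g = 5 + x + 5x^3


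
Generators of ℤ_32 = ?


g generates ℤ_n iff gcd(g,n) = 1
Prime factors of 32: 2
Generators are g ∈ {1,...,31} not divisible by any of these primes.
Generators: {1, 3, 5, 7, 9, 11, 13, 15, 17, 19, 21, 23, 25, 27, 29, 31}
Number of generators = φ(32) = 16

Generators of ℤ_32 = {1, 3, 5, 7, 9, 11, 13, 15, 17, 19, 21, 23, 25, 27, 29, 31}


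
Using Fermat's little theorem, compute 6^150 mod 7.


Fermat's little theorem: if p is prime and gcd(a,p)=1, then a^(p-1) ≡ 1 (mod p)
p = 7 is prime, gcd(6,7) = 1
Reduce exponent: 150 mod 6 = 0
So 6^150 ≡ 6^0 (mod 7)
6^0 = 1

6^150 ≡ 1 (mod 7)


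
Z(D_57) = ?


Z(G) = {g ∈ G | gx = xg for all x ∈ G}
For odd n, Z(D_n) = {e}: no nontrivial rotation commutes with all reflections

Z(D_57) = {e}


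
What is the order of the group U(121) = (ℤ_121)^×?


U(n) is the group of units mod n; |U(n)| = φ(n)
|U(121)| = φ(121) = 110

|U(121) = (ℤ_121)^×| = 110


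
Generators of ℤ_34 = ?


g generates ℤ_n iff gcd(g,n) = 1
Prime factors of 34: 2, 17
Generators are g ∈ {1,...,33} not divisible by any of these primes.
Generators: {1, 3, 5, 7, 9, 11, 13, 15, 19, 21, 23, 25, 27, 29, 31, 33}
Number of generators = φ(34) = 16

Generators of ℤ_34 = {1, 3, 5, 7, 9, 11, 13, 15, 19, 21, 23, 25, 27, 29, 31, 33}


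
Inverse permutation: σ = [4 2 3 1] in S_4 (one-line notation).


To find σ⁻¹, swap domain and range:
σ(1) = 4 → σ⁻¹(4) = 1
σ(2) = 2 → σ⁻¹(2) = 2
σ(3) = 3 → σ⁻¹(3) = 3
σ(4) = 1 → σ⁻¹(1) = 4

σ⁻¹ = [4 2 3 1]


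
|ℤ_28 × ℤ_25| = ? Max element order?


|ℤ_28 × ℤ_25| = 28 × 25 = 700
Max element order = lcm(28,25) = 700
Cyclic? Yes (gcd=1)

|ℤ_28×ℤ_25| = 700, max element order = 700


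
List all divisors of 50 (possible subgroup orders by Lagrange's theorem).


Lagrange's theorem: |H| divides |G|
|G| = 50
Divisors of 50: 1, 2, 5, 10, 25, 50

Possible subgroup orders: {1, 2, 5, 10, 25, 50}


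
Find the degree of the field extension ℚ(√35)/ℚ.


√35 has minimal polynomial x² - 35 (irreducible over ℚ since 35 is squarefree)

[ℚ(√35)/ℚ] = 2


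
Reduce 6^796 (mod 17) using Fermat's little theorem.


Fermat's little theorem: if p is prime and gcd(a,p)=1, then a^(p-1) ≡ 1 (mod p)
p = 17 is prime, gcd(6,17) = 1
Reduce exponent: 796 mod 16 = 12
So 6^796 ≡ 6^12 (mod 17)
6^12 mod 17 = 13

6^796 ≡ 13 (mod 17)


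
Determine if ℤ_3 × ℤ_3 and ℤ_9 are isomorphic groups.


Comparing ℤ_3 × ℤ_3 and ℤ_9:
gcd(3,3) = 3 ≠ 1. Max element order in ℤ_3×ℤ_3 is lcm(3,3) = 3 < 9, so it has no element of order 9

No, ℤ_3 × ℤ_3 ≇ ℤ_9


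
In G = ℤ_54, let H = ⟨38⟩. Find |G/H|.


|⟨38⟩| = n / gcd(38, 54) = 54 / 2 = 27
H is normal (ℤ_54 is abelian).
|G/H| = |G| / |H| = 54 / 27 = 2

|G/H| = 2


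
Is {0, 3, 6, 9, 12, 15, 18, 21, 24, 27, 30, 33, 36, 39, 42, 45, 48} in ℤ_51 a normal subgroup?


H = {0, 3, 6, 9, 12, 15, 18, 21, 24, 27, 30, 33, 36, 39, 42, 45, 48} in ℤ_51
ℤ_51 is abelian; every subgroup of an abelian group is normal

Yes, normal subgroup


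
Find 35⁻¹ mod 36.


Use the extended Euclidean algorithm to write 1 = 35·s + 36·t; then s mod 36 is the inverse.
Euclidean algorithm:
  35 = 0·36 + 35
  36 = 1·35 + 1
  35 = 35·1 + 0
gcd(35,36) = 1
Back-substitution gives: 35·(-1) + 36·(1) = 1
So 35⁻¹ ≡ -1 ≡ 35 (mod 36)
Check: 35 × 35 = 1225 ≡ 1 (mod 36) ✓

35⁻¹ ≡ 35 (mod 36)


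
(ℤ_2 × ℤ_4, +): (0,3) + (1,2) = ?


Operation: componentwise addition mod (2, 4)
(0,3) + (1,2) = ((a₁+b₁) mod 2, (a₂+b₂) mod 4) with a = (0,3), b = (1,2)

(0,3) + (1,2) = (1,1)


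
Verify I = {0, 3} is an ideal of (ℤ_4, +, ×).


Check ideal conditions for I = {0, 3} in ℤ_4:
(1) I is an additive subgroup? No
(2) For r ∈ ℤ_4 and a ∈ I: r·a ∈ I? No  [counterexample: r=2, a=3, r·a mod 4 = 2 ∉ I]

No, I is not an ideal of ℤ_4


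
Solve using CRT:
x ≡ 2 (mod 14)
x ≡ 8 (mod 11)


m₁ = 14, m₂ = 11, gcd = 1, so CRT applies. M = m₁·m₂ = 154
Let M₁ = M/m₁ = 11, M₂ = M/m₂ = 14
Find y₁ ≡ M₁⁻¹ (mod m₁): 11⁻¹ ≡ 9 (mod 14)
Find y₂ ≡ M₂⁻¹ (mod m₂): 14⁻¹ ≡ 4 (mod 11)
x = a₁·M₁·y₁ + a₂·M₂·y₂ = 2·11·9 + 8·14·4 = 646
Reduce mod 154: x ≡ 30
Check: 30 mod 14 = 2 ✓, 30 mod 11 = 8 ✓

x ≡ 30 (mod 154)


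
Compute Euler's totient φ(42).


Factor n: 42 = 2 × 3 × 7
φ(n) = n · ∏(1 - 1/p) over distinct primes p | n
φ(42) = 42 · (1 - 1/2) · (1 - 1/3) · (1 - 1/7) = 12

φ(42) = 12


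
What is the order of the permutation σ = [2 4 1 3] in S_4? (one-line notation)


Cycle decomposition: (1 2 4 3)
Cycle lengths: 4
Order = lcm(4) = 4

ord(σ) = 4


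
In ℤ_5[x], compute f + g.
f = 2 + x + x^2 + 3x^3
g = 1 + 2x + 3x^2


Add coefficients mod 5:
x^0: 2 + 1 = 3 (mod 5)
x^1: 1 + 2 = 3 (mod 5)
x^2: 1 + 3 = 4 (mod 5)
x^3: 3 + 0 = 3 (mod 5)
Result: 3 + 3x + 4x^2 + 3x^3

f + g = 3 + 3x + 4x^2 + 3x^3


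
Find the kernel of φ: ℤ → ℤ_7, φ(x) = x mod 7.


Kernel = preimage of identity
ker(φ) = {x ∈ ℤ : x ≡ 0 (mod 7)} = 7ℤ = {0, ±7, ±14, ...}

ker(φ) = 7ℤ


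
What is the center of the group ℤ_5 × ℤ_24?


Z(G) = {g ∈ G | gx = xg for all x ∈ G}
Direct product of abelian groups is abelian, so Z(G) = G

Z(ℤ_5 × ℤ_24) = ℤ_5 × ℤ_24


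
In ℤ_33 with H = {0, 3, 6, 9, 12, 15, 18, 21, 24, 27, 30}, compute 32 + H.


32 + H = {32 + h (mod 33) : h ∈ H}
32+0=32, 32+3=2, 32+6=5, 32+9=8, 32+12=11, 32+15=14, 32+18=17, 32+21=20, 32+24=23, 32+27=26, 32+30=29
32 + H = {2, 5, 8, 11, 14, 17, 20, 23, 26, 29, 32} = 2 + H

32 + H = {2, 5, 8, 11, 14, 17, 20, 23, 26, 29, 32}


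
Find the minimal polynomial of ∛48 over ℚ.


∛48 satisfies x³ - 48 = 0, irreducible over ℚ (no rational root; 48 is not a perfect cube)

Minimal polynomial: x³ - 48


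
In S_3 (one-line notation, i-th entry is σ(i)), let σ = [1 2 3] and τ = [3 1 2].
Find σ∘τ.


σ∘τ: apply τ first, then σ
1 →τ 3 →σ 3
2 →τ 1 →σ 1
3 →τ 2 →σ 2

σ∘τ = [3 1 2]


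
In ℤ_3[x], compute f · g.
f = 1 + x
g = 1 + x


Expand and collect like terms; reduce coefficients mod 3:
x^0: 1·1 = 1 ≡ 1 (mod 3)
x^1: 1·1 + 1·1 = 2 ≡ 2 (mod 3)
x^2: 1·1 = 1 ≡ 1 (mod 3)
Result: 1 + 2x + x^2

f · g = 1 + 2x + x^2


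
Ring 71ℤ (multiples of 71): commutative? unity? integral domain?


71ℤ is a commutative ring under +,× but has no multiplicative identity (1 ∉ 71ℤ); it has no zero divisors, but without unity it is not an integral domain
Commutative: Yes
Integral domain: No
Has unity: No

71ℤ (multiples of 71): Commutative=Yes, Unity=No


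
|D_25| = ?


|D_n| = 2n (n rotations and n reflections)
|D_25| = 2×25 = 50

|D_25| = 50


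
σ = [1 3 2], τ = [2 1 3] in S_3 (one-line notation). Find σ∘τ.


σ∘τ: apply τ first, then σ
1 →τ 2 →σ 3
2 →τ 1 →σ 1
3 →τ 3 →σ 2

σ∘τ = [3 1 2]


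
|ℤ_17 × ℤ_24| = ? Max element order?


|ℤ_17 × ℤ_24| = 17 × 24 = 408
Max element order = lcm(17,24) = 408
Cyclic? Yes (gcd=1)

|ℤ_17×ℤ_24| = 408, max element order = 408


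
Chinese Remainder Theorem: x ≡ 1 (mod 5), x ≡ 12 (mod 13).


m₁ = 5, m₂ = 13, gcd = 1, so CRT applies. M = m₁·m₂ = 65
Let M₁ = M/m₁ = 13, M₂ = M/m₂ = 5
Find y₁ ≡ M₁⁻¹ (mod m₁): 13⁻¹ ≡ 2 (mod 5)
Find y₂ ≡ M₂⁻¹ (mod m₂): 5⁻¹ ≡ 8 (mod 13)
x = a₁·M₁·y₁ + a₂·M₂·y₂ = 1·13·2 + 12·5·8 = 506
Reduce mod 65: x ≡ 51
Check: 51 mod 5 = 1 ✓, 51 mod 13 = 12 ✓

x ≡ 51 (mod 65)


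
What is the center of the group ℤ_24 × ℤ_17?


Z(G) = {g ∈ G | gx = xg for all x ∈ G}
Direct product of abelian groups is abelian, so Z(G) = G

Z(ℤ_24 × ℤ_17) = ℤ_24 × ℤ_17


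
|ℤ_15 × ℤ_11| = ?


|A × B| = |A| · |B|
|ℤ_15 × ℤ_11| = 15 × 11 = 165

|ℤ_15 × ℤ_11| = 165


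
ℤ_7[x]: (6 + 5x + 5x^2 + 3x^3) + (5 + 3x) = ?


Add coefficients mod 7:
x^0: 6 + 5 = 4 (mod 7)
x^1: 5 + 3 = 1 (mod 7)
x^2: 5 + 0 = 5 (mod 7)
x^3: 3 + 0 = 3 (mod 7)
Result: 4 + x + 5x^2 + 3x^3

f + g = 4 + x + 5x^2 + 3x^3


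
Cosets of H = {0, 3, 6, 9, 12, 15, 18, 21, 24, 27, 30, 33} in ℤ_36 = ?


H = {0, 3, 6, 9, 12, 15, 18, 21, 24, 27, 30, 33}, |H| = 12
Number of cosets = |G|/|H| = 36/12 = 3
0 + H = {0, 3, 6, 9, 12, 15, 18, 21, 24, 27, 30, 33}
1 + H = {1, 4, 7, 10, 13, 16, 19, 22, 25, 28, 31, 34}
2 + H = {2, 5, 8, 11, 14, 17, 20, 23, 26, 29, 32, 35}

Cosets: 0+H={0,3,6,9,12,15,18,21,24,27,30,33}; 1+H={1,4,7,10,13,16,19,22,25,28,31,34}; 2+H={2,5,8,11,14,17,20,23,26,29,32,35}


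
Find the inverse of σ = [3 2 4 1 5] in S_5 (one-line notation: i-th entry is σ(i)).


To find σ⁻¹, swap domain and range:
σ(1) = 3 → σ⁻¹(3) = 1
σ(2) = 2 → σ⁻¹(2) = 2
σ(3) = 4 → σ⁻¹(4) = 3
σ(4) = 1 → σ⁻¹(1) = 4
σ(5) = 5 → σ⁻¹(5) = 5

σ⁻¹ = [4 2 1 3 5]


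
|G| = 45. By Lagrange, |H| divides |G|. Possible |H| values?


Lagrange's theorem: |H| divides |G|
|G| = 45
Divisors of 45: 1, 3, 5, 9, 15, 45

Possible subgroup orders: {1, 3, 5, 9, 15, 45}


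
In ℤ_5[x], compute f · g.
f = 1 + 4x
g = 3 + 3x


Expand and collect like terms; reduce coefficients mod 5:
x^0: 1·3 = 3 ≡ 3 (mod 5)
x^1: 1·3 + 4·3 = 15 ≡ 0 (mod 5)
x^2: 4·3 = 12 ≡ 2 (mod 5)
Result: 3 + 2x^2

f · g = 3 + 2x^2


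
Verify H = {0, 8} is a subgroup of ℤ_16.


Subgroup test for H = {0, 8} in (ℤ_16, +):
(1) 0 ∈ H? Yes
(2) Closure: for all a,b ∈ H, (a+b) mod 16 ∈ H? Yes
(3) Inverses: for all a ∈ H, -a mod 16 ∈ H? Yes

Yes, H is a subgroup of ℤ_16


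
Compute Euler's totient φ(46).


Factor n: 46 = 2 × 23
φ(n) = n · ∏(1 - 1/p) over distinct primes p | n
φ(46) = 46 · (1 - 1/2) · (1 - 1/23) = 22

φ(46) = 22


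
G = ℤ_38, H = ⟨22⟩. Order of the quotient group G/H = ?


|⟨22⟩| = n / gcd(22, 38) = 38 / 2 = 19
H is normal (ℤ_38 is abelian).
|G/H| = |G| / |H| = 38 / 19 = 2

|G/H| = 2


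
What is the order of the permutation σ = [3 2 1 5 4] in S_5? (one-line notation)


Cycle decomposition: (1 3) (4 5)
Cycle lengths: 2, 2
Order = lcm(2, 2) = 2

ord(σ) = 2


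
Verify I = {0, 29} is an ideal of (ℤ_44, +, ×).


Check ideal conditions for I = {0, 29} in ℤ_44:
(1) I is an additive subgroup? No
(2) For r ∈ ℤ_44 and a ∈ I: r·a ∈ I? No  [counterexample: r=2, a=29, r·a mod 44 = 14 ∉ I]

No, I is not an ideal of ℤ_44


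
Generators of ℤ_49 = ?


g generates ℤ_n iff gcd(g,n) = 1
Prime factors of 49: 7
Generators are g ∈ {1,...,48} not divisible by any of these primes.
Generators: {1, 2, 3, 4, 5, 6, 8, 9, 10, 11, 12, 13, 15, 16, 17, 18, 19, 20, 22, 23, 24, 25, 26, 27, 29, 30, 31, 32, 33, 34, 36, 37, 38, 39, 40, 41, 43, 44, 45, 46, 47, 48}
Number of generators = φ(49) = 42

Generators of ℤ_49 = {1, 2, 3, 4, 5, 6, 8, 9, 10, 11, 12, 13, 15, 16, 17, 18, 19, 20, 22, 23, 24, 25, 26, 27, 29, 30, 31, 32, 33, 34, 36, 37, 38, 39, 40, 41, 43, 44, 45, 46, 47, 48}


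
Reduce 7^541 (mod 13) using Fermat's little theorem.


Fermat's little theorem: if p is prime and gcd(a,p)=1, then a^(p-1) ≡ 1 (mod p)
p = 13 is prime, gcd(7,13) = 1
Reduce exponent: 541 mod 12 = 1
So 7^541 ≡ 7^1 (mod 13)
7^1 mod 13 = 7

7^541 ≡ 7 (mod 13)


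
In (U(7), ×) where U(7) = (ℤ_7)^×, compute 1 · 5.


Operation: multiplication mod 7
1 · 5 = (a × b) mod 7 with a = 1, b = 5

1 · 5 = 5


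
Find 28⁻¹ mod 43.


Use the extended Euclidean algorithm to write 1 = 28·s + 43·t; then s mod 43 is the inverse.
Euclidean algorithm:
  28 = 0·43 + 28
  43 = 1·28 + 15
  28 = 1·15 + 13
  15 = 1·13 + 2
  13 = 6·2 + 1
  2 = 2·1 + 0
gcd(28,43) = 1
Back-substitution gives: 28·(20) + 43·(-13) = 1
So 28⁻¹ ≡ 20 ≡ 20 (mod 43)
Check: 28 × 20 = 560 ≡ 1 (mod 43) ✓

28⁻¹ ≡ 20 (mod 43)


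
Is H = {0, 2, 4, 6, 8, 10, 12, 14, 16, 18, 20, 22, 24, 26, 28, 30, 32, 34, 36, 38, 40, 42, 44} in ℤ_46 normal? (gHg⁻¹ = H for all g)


H = {0, 2, 4, 6, 8, 10, 12, 14, 16, 18, 20, 22, 24, 26, 28, 30, 32, 34, 36, 38, 40, 42, 44} in ℤ_46
ℤ_46 is abelian; every subgroup of an abelian group is normal

Yes, normal subgroup


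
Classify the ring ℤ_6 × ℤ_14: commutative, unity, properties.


Direct product ring; commutative with unity (1,1); but (1,0)·(0,1) = (0,0) gives zero divisors, so not an integral domain
Commutative: Yes
Integral domain: No
Has unity: Yes

ℤ_6 × ℤ_14: Commutative=Yes, Unity=Yes


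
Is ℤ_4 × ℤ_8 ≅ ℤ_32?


Comparing ℤ_4 × ℤ_8 and ℤ_32:
gcd(4,8) = 4 ≠ 1. Max element order in ℤ_4×ℤ_8 is lcm(4,8) = 8 < 32, so it has no element of order 32

No, ℤ_4 × ℤ_8 ≇ ℤ_32


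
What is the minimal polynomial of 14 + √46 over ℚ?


Let α = 14 + √46. Then α - 14 = √46, so (α - 14)² = 46, giving α² - 28α + 150 = 0. Degree 2 and α ∉ ℚ, so this is the minimal polynomial.

Minimal polynomial: x² - 28x + 150


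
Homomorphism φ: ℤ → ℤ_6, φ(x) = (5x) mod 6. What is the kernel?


Kernel = preimage of identity
ker(φ) = {x ∈ ℤ : 5x ≡ 0 (mod 6)}. gcd(5,6) = 1, so 5x ≡ 0 (mod 6) ⟺ x ≡ 0 (mod 6/1 = 6). Hence ker(φ) = 6ℤ

ker(φ) = 6ℤ


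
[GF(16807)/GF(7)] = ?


GF(16807) = GF(7^5), so the extension degree is 5

[GF(16807)/GF(7)] = 5


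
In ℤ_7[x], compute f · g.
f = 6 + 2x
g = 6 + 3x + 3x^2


Expand and collect like terms; reduce coefficients mod 7:
x^0: 6·6 = 36 ≡ 1 (mod 7)
x^1: 6·3 + 2·6 = 30 ≡ 2 (mod 7)
x^2: 6·3 + 2·3 = 24 ≡ 3 (mod 7)
x^3: 2·3 = 6 ≡ 6 (mod 7)
Result: 1 + 2x + 3x^2 + 6x^3

f · g = 1 + 2x + 3x^2 + 6x^3


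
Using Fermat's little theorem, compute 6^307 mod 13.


Fermat's little theorem: if p is prime and gcd(a,p)=1, then a^(p-1) ≡ 1 (mod p)
p = 13 is prime, gcd(6,13) = 1
Reduce exponent: 307 mod 12 = 7
So 6^307 ≡ 6^7 (mod 13)
6^7 mod 13 = 7

6^307 ≡ 7 (mod 13)


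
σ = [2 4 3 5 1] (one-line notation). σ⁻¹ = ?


To find σ⁻¹, swap domain and range:
σ(1) = 2 → σ⁻¹(2) = 1
σ(2) = 4 → σ⁻¹(4) = 2
σ(3) = 3 → σ⁻¹(3) = 3
σ(4) = 5 → σ⁻¹(5) = 4
σ(5) = 1 → σ⁻¹(1) = 5

σ⁻¹ = [5 1 3 2 4]


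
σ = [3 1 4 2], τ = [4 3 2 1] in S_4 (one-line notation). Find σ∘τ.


σ∘τ: apply τ first, then σ
1 →τ 4 →σ 2
2 →τ 3 →σ 4
3 →τ 2 →σ 1
4 →τ 1 →σ 3

σ∘τ = [2 4 1 3]


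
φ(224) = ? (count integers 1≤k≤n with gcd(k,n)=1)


Factor n: 224 = 2^5 × 7
φ(n) = n · ∏(1 - 1/p) over distinct primes p | n
φ(224) = 224 · (1 - 1/2) · (1 - 1/7) = 96

φ(224) = 96


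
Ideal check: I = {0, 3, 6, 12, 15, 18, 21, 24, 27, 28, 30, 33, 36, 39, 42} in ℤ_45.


Check ideal conditions for I = {0, 3, 6, 12, 15, 18, 21, 24, 27, 28, 30, 33, 36, 39, 42} in ℤ_45:
(1) I is an additive subgroup? No
(2) For r ∈ ℤ_45 and a ∈ I: r·a ∈ I? No  [counterexample: r=2, a=27, r·a mod 45 = 9 ∉ I]

No, I is not an ideal of ℤ_45


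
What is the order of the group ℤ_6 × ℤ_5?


|A × B| = |A| · |B|
|ℤ_6 × ℤ_5| = 6 × 5 = 30

|ℤ_6 × ℤ_5| = 30


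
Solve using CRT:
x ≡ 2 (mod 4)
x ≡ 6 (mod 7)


m₁ = 4, m₂ = 7, gcd = 1, so CRT applies. M = m₁·m₂ = 28
Let M₁ = M/m₁ = 7, M₂ = M/m₂ = 4
Find y₁ ≡ M₁⁻¹ (mod m₁): 7⁻¹ ≡ 3 (mod 4)
Find y₂ ≡ M₂⁻¹ (mod m₂): 4⁻¹ ≡ 2 (mod 7)
x = a₁·M₁·y₁ + a₂·M₂·y₂ = 2·7·3 + 6·4·2 = 90
Reduce mod 28: x ≡ 6
Check: 6 mod 4 = 2 ✓, 6 mod 7 = 6 ✓

x ≡ 6 (mod 28)


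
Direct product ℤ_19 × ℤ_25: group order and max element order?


|ℤ_19 × ℤ_25| = 19 × 25 = 475
Max element order = lcm(19,25) = 475
Cyclic? Yes (gcd=1)

|ℤ_19×ℤ_25| = 475, max element order = 475


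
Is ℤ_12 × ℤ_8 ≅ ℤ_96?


Comparing ℤ_12 × ℤ_8 and ℤ_96:
gcd(12,8) = 4 ≠ 1. Max element order in ℤ_12×ℤ_8 is lcm(12,8) = 24 < 96, so it has no element of order 96

No, ℤ_12 × ℤ_8 ≇ ℤ_96


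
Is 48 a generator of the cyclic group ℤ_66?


g generates ℤ_n iff gcd(g, n) = 1
gcd(48, 66) = 6
Since gcd = 6 ≠ 1, ⟨48⟩ has order 11 < 66, so 48 is not a generator.

No, 48 does not generate ℤ_66


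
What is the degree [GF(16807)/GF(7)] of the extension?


GF(16807) = GF(7^5), so the extension degree is 5

[GF(16807)/GF(7)] = 5


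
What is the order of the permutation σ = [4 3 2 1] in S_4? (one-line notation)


Cycle decomposition: (1 4) (2 3)
Cycle lengths: 2, 2
Order = lcm(2, 2) = 2

ord(σ) = 2


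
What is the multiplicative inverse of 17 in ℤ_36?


Use the extended Euclidean algorithm to write 1 = 17·s + 36·t; then s mod 36 is the inverse.
Euclidean algorithm:
  17 = 0·36 + 17
  36 = 2·17 + 2
  17 = 8·2 + 1
  2 = 2·1 + 0
gcd(17,36) = 1
Back-substitution gives: 17·(17) + 36·(-8) = 1
So 17⁻¹ ≡ 17 ≡ 17 (mod 36)
Check: 17 × 17 = 289 ≡ 1 (mod 36) ✓

17⁻¹ ≡ 17 (mod 36)


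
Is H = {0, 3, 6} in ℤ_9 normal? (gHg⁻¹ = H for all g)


H = {0, 3, 6} in ℤ_9
ℤ_9 is abelian; every subgroup of an abelian group is normal

Yes, normal subgroup


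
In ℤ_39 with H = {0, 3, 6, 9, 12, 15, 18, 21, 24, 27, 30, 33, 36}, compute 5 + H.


5 + H = {5 + h (mod 39) : h ∈ H}
5+0=5, 5+3=8, 5+6=11, 5+9=14, 5+12=17, 5+15=20, 5+18=23, 5+21=26, 5+24=29, 5+27=32, 5+30=35, 5+33=38, 5+36=2
5 + H = {2, 5, 8, 11, 14, 17, 20, 23, 26, 29, 32, 35, 38} = 2 + H

5 + H = {2, 5, 8, 11, 14, 17, 20, 23, 26, 29, 32, 35, 38}


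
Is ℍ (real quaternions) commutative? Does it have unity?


quaternion multiplication is non-commutative (ij = k ≠ ji = -k); has unity 1; a division ring but not an integral domain since integral domains are commutative by convention
Commutative: No
Integral domain: No
Has unity: Yes

ℍ (real quaternions): Commutative=No, Unity=Yes


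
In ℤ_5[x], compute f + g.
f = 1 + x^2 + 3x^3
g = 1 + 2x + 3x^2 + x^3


Add coefficients mod 5:
x^0: 1 + 1 = 2 (mod 5)
x^1: 0 + 2 = 2 (mod 5)
x^2: 1 + 3 = 4 (mod 5)
x^3: 3 + 1 = 4 (mod 5)
Result: 2 + 2x + 4x^2 + 4x^3

f + g = 2 + 2x + 4x^2 + 4x^3


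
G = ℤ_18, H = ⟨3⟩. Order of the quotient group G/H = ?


|⟨3⟩| = n / gcd(3, 18) = 18 / 3 = 6
H is normal (ℤ_18 is abelian).
|G/H| = |G| / |H| = 18 / 6 = 3

|G/H| = 3


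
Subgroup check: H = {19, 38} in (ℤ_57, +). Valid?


Subgroup test for H = {19, 38} in (ℤ_57, +):
(1) 0 ∈ H? No
(2) Closure: for all a,b ∈ H, (a+b) mod 57 ∈ H? No  [counterexample: 19 + 38 = 0 ∉ H]
(3) Inverses: for all a ∈ H, -a mod 57 ∈ H? Yes

No, H is not a subgroup of ℤ_57


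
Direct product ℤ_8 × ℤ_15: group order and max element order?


|ℤ_8 × ℤ_15| = 8 × 15 = 120
Max element order = lcm(8,15) = 120
Cyclic? Yes (gcd=1)

|ℤ_8×ℤ_15| = 120, max element order = 120


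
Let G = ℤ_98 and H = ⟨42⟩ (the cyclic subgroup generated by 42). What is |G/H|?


|⟨42⟩| = n / gcd(42, 98) = 98 / 14 = 7
H is normal (ℤ_98 is abelian).
|G/H| = |G| / |H| = 98 / 7 = 14

|G/H| = 14


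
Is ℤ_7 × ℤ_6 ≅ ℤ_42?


Comparing ℤ_7 × ℤ_6 and ℤ_42:
gcd(7,6) = 1, so ℤ_7 × ℤ_6 ≅ ℤ_42 (CRT)

Yes, ℤ_7 × ℤ_6 ≅ ℤ_42


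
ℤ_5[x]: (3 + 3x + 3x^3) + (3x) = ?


Add coefficients mod 5:
x^0: 3 + 0 = 3 (mod 5)
x^1: 3 + 3 = 1 (mod 5)
x^2: 0 + 0 = 0 (mod 5)
x^3: 3 + 0 = 3 (mod 5)
Result: 3 + x + 3x^3

f + g = 3 + x + 3x^3


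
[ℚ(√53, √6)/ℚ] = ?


[ℚ(√53,√6):ℚ] = [ℚ(√53,√6):ℚ(√53)]·[ℚ(√53):ℚ] = 2·2 = 4

[ℚ(√53, √6)/ℚ] = 4


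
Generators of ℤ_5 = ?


g generates ℤ_n iff gcd(g,n) = 1
Checking each g ∈ {1,...,4}:
gcd(1,5) = 1
gcd(2,5) = 1
gcd(3,5) = 1
gcd(4,5) = 1
Generators: {1, 2, 3, 4}
Number of generators = φ(5) = 4

Generators of ℤ_5 = {1, 2, 3, 4}


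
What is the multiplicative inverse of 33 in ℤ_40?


Use the extended Euclidean algorithm to write 1 = 33·s + 40·t; then s mod 40 is the inverse.
Euclidean algorithm:
  33 = 0·40 + 33
  40 = 1·33 + 7
  33 = 4·7 + 5
  7 = 1·5 + 2
  5 = 2·2 + 1
  2 = 2·1 + 0
gcd(33,40) = 1
Back-substitution gives: 33·(17) + 40·(-14) = 1
So 33⁻¹ ≡ 17 ≡ 17 (mod 40)
Check: 33 × 17 = 561 ≡ 1 (mod 40) ✓

33⁻¹ ≡ 17 (mod 40)


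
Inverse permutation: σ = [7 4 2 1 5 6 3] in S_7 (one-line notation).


To find σ⁻¹, swap domain and range:
σ(1) = 7 → σ⁻¹(7) = 1
σ(2) = 4 → σ⁻¹(4) = 2
σ(3) = 2 → σ⁻¹(2) = 3
σ(4) = 1 → σ⁻¹(1) = 4
σ(5) = 5 → σ⁻¹(5) = 5
σ(6) = 6 → σ⁻¹(6) = 6
σ(7) = 3 → σ⁻¹(3) = 7

σ⁻¹ = [4 3 7 2 5 6 1]


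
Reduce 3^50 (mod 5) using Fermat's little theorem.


Fermat's little theorem: if p is prime and gcd(a,p)=1, then a^(p-1) ≡ 1 (mod p)
p = 5 is prime, gcd(3,5) = 1
Reduce exponent: 50 mod 4 = 2
So 3^50 ≡ 3^2 (mod 5)
3^2 mod 5 = 4

3^50 ≡ 4 (mod 5)


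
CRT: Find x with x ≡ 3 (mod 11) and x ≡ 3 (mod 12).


m₁ = 11, m₂ = 12, gcd = 1, so CRT applies. M = m₁·m₂ = 132
Let M₁ = M/m₁ = 12, M₂ = M/m₂ = 11
Find y₁ ≡ M₁⁻¹ (mod m₁): 12⁻¹ ≡ 1 (mod 11)
Find y₂ ≡ M₂⁻¹ (mod m₂): 11⁻¹ ≡ 11 (mod 12)
x = a₁·M₁·y₁ + a₂·M₂·y₂ = 3·12·1 + 3·11·11 = 399
Reduce mod 132: x ≡ 3
Check: 3 mod 11 = 3 ✓, 3 mod 12 = 3 ✓

x ≡ 3 (mod 132)


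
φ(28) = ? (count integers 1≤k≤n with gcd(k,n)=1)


φ(n) = count of k ∈ {1,...,n} with gcd(k,n)=1
Coprimes to 28: {1, 3, 5, 9, 11, 13, 15, 17, 19, 23, 25, 27}
Count: 12

φ(28) = 12


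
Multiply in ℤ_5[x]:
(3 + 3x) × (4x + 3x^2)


Expand and collect like terms; reduce coefficients mod 5:
x^0: 3·0 = 0 ≡ 0 (mod 5)
x^1: 3·4 + 3·0 = 12 ≡ 2 (mod 5)
x^2: 3·3 + 3·4 = 21 ≡ 1 (mod 5)
x^3: 3·3 = 9 ≡ 4 (mod 5)
Result: 2x + x^2 + 4x^3

f · g = 2x + x^2 + 4x^3


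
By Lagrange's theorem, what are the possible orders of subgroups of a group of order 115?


Lagrange's theorem: |H| divides |G|
|G| = 115
Divisors of 115: 1, 5, 23, 115

Possible subgroup orders: {1, 5, 23, 115}


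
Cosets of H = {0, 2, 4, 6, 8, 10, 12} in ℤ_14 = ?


H = {0, 2, 4, 6, 8, 10, 12}, |H| = 7
Number of cosets = |G|/|H| = 14/7 = 2
0 + H = {0, 2, 4, 6, 8, 10, 12}
1 + H = {1, 3, 5, 7, 9, 11, 13}

Cosets: 0+H={0,2,4,6,8,10,12}; 1+H={1,3,5,7,9,11,13}


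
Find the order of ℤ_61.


ℤ_n has n elements.

|ℤ_61| = 61


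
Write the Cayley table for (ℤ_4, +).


Elements: {0, 1, 2, 3}
Operation: addition mod 4
Entry (a, b) = (a + b) mod 4

Cayley table:
  | 0 | 1 | 2 | 3
0 | 0 | 1 | 2 | 3
1 | 1 | 2 | 3 | 0
2 | 2 | 3 | 0 | 1
3 | 3 | 0 | 1 | 2


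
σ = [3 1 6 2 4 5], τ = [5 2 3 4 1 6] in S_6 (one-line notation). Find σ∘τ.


σ∘τ: apply τ first, then σ
1 →τ 5 →σ 4
2 →τ 2 →σ 1
3 →τ 3 →σ 6
4 →τ 4 →σ 2
5 →τ 1 →σ 3
6 →τ 6 →σ 5

σ∘τ = [4 1 6 2 3 5]


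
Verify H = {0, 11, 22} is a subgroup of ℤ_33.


Subgroup test for H = {0, 11, 22} in (ℤ_33, +):
(1) 0 ∈ H? Yes
(2) Closure: for all a,b ∈ H, (a+b) mod 33 ∈ H? Yes
(3) Inverses: for all a ∈ H, -a mod 33 ∈ H? Yes

Yes, H is a subgroup of ℤ_33


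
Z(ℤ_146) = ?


Z(G) = {g ∈ G | gx = xg for all x ∈ G}
ℤ_146 is abelian, so Z(G) = G

Z(ℤ_146) = ℤ_146


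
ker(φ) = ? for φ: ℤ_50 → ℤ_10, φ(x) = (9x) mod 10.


Kernel = preimage of identity
ker(φ) = {x ∈ ℤ_50 : 9x ≡ 0 (mod 10)}. Since 10 | 50, φ is well-defined. The kernel is the cyclic subgroup ⟨10⟩ of ℤ_50 (order 5), i.e. {0, 10, 20, 30, 40}

ker(φ) = {0, 10, 20, 30, 40}


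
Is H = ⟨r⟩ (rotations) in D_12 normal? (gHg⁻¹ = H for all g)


H = ⟨r⟩ (rotations) in D_12
The rotation subgroup ⟨r⟩ has index 2 in D_12, so it is normal

Yes, normal subgroup


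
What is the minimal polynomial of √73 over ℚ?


√73 satisfies x² - 73 = 0, irreducible over ℚ since 73 is squarefree

Minimal polynomial: x² - 73


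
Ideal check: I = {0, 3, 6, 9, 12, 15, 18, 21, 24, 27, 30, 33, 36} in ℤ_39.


Check ideal conditions for I = {0, 3, 6, 9, 12, 15, 18, 21, 24, 27, 30, 33, 36} in ℤ_39:
(1) I is an additive subgroup? Yes
(2) For r ∈ ℤ_39 and a ∈ I: r·a ∈ I? Yes

Yes, I is an ideal of ℤ_39


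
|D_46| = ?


|D_n| = 2n (n rotations and n reflections)
|D_46| = 2×46 = 92

|D_46| = 92


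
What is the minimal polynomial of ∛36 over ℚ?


∛36 satisfies x³ - 36 = 0, irreducible over ℚ (no rational root; 36 is not a perfect cube)

Minimal polynomial: x³ - 36


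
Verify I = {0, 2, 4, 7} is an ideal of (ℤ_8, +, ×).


Check ideal conditions for I = {0, 2, 4, 7} in ℤ_8:
(1) I is an additive subgroup? No
(2) For r ∈ ℤ_8 and a ∈ I: r·a ∈ I? No  [counterexample: r=2, a=7, r·a mod 8 = 6 ∉ I]

No, I is not an ideal of ℤ_8


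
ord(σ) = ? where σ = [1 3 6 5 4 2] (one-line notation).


Cycle decomposition: (2 3 6) (4 5)
Cycle lengths: 3, 2
Order = lcm(3, 2) = 6

ord(σ) = 6


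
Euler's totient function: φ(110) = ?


Factor n: 110 = 2 × 5 × 11
φ(n) = n · ∏(1 - 1/p) over distinct primes p | n
φ(110) = 110 · (1 - 1/2) · (1 - 1/5) · (1 - 1/11) = 40

φ(110) = 40


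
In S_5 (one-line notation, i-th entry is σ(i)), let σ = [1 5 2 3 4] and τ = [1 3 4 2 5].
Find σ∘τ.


σ∘τ: apply τ first, then σ
1 →τ 1 →σ 1
2 →τ 3 →σ 2
3 →τ 4 →σ 3
4 →τ 2 →σ 5
5 →τ 5 →σ 4

σ∘τ = [1 2 3 5 4]


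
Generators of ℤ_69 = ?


g generates ℤ_n iff gcd(g,n) = 1
Prime factors of 69: 3, 23
Generators are g ∈ {1,...,68} not divisible by any of these primes.
Generators: {1, 2, 4, 5, 7, 8, 10, 11, 13, 14, 16, 17, 19, 20, 22, 25, 26, 28, 29, 31, 32, 34, 35, 37, 38, 40, 41, 43, 44, 47, 49, 50, 52, 53, 55, 56, 58, 59, 61, 62, 64, 65, 67, 68}
Number of generators = φ(69) = 44

Generators of ℤ_69 = {1, 2, 4, 5, 7, 8, 10, 11, 13, 14, 16, 17, 19, 20, 22, 25, 26, 28, 29, 31, 32, 34, 35, 37, 38, 40, 41, 43, 44, 47, 49, 50, 52, 53, 55, 56, 58, 59, 61, 62, 64, 65, 67, 68}


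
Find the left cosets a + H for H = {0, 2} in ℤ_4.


H = {0, 2}, |H| = 2
Number of cosets = |G|/|H| = 4/2 = 2
0 + H = {0, 2}
1 + H = {1, 3}

Cosets: 0+H={0,2}; 1+H={1,3}


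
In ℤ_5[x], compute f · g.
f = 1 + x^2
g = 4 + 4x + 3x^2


Expand and collect like terms; reduce coefficients mod 5:
x^0: 1·4 = 4 ≡ 4 (mod 5)
x^1: 1·4 + 0·4 = 4 ≡ 4 (mod 5)
x^2: 1·3 + 0·4 + 1·4 = 7 ≡ 2 (mod 5)
x^3: 0·3 + 1·4 = 4 ≡ 4 (mod 5)
x^4: 1·3 = 3 ≡ 3 (mod 5)
Result: 4 + 4x + 2x^2 + 4x^3 + 3x^4

f · g = 4 + 4x + 2x^2 + 4x^3 + 3x^4


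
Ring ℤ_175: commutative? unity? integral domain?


ℤ_175 is a commutative ring with unity 1; 175 = 5×35 is composite, so 5·35 ≡ 0 gives zero divisors (not an integral domain)
Commutative: Yes
Integral domain: No
Has unity: Yes

ℤ_175: Commutative=Yes, Unity=Yes


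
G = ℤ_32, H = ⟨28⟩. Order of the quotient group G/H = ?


|⟨28⟩| = n / gcd(28, 32) = 32 / 4 = 8
H is normal (ℤ_32 is abelian).
|G/H| = |G| / |H| = 32 / 8 = 4

|G/H| = 4
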